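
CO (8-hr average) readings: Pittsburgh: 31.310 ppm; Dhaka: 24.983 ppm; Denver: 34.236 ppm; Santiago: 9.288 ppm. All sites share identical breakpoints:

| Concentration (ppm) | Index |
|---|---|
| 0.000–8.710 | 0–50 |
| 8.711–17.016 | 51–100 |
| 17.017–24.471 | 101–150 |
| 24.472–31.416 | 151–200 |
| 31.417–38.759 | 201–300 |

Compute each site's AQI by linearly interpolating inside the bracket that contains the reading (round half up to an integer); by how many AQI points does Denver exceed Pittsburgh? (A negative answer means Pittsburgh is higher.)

40

Pittsburgh 31.310: bracket 24.472–31.416 → index 151–200; slope 49/6.944, offset 6.838.
AQI = 151 + 49/6.944·6.838 ≈ 199.25 ⇒ 199.
Dhaka: row 24.472–31.416 (AQI 151–200). (200−151)·(24.983−24.472)/(31.416−24.472) + 151 = 49·0.511/6.944 + 151 ≈ 154.61 → 155.
Denver: row 31.417–38.759 (AQI 201–300). (300−201)·(34.236−31.417)/(38.759−31.417) + 201 = 99·2.819/7.342 + 201 ≈ 239.01 → 239.
Santiago: row 8.711–17.016 (AQI 51–100). (100−51)·(9.288−8.711)/(17.016−8.711) + 51 = 49·0.577/8.305 + 51 ≈ 54.40 → 54.
AQIs: Pittsburgh=199, Dhaka=155, Denver=239, Santiago=54. Denver (239) − Pittsburgh (199) = 40.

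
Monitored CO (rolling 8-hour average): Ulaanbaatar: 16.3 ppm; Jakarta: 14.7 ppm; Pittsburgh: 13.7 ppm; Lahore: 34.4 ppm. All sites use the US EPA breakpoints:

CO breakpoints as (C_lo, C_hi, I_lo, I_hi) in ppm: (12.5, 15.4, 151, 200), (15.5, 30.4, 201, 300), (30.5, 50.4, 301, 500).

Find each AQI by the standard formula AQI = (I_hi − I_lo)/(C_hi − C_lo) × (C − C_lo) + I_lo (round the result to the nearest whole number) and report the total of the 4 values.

905

Ulaanbaatar: row 15.5–30.4 (AQI 201–300). (300−201)·(16.3−15.5)/(30.4−15.5) + 201 = 99·0.8/14.9 + 201 ≈ 206.32 → 206.
Jakarta: 14.7 lies in 12.5–15.4, so I_lo=151, I_hi=200, C_lo=12.5, C_hi=15.4.
(200−151)/(15.4−12.5) × (14.7−12.5) + 151 = 49/2.9 × 2.2 + 151 ≈ 188.17 → 188.
Pittsburgh: 13.7 ∈ [12.5, 15.4] ↔ index [151, 200].
151 + (13.7−12.5)·(200−151)/(15.4−12.5) = 151 + 1.2·49/2.9 ≈ 171.28, so AQI = 171.
Lahore: row 30.5–50.4 (AQI 301–500). (500−301)·(34.4−30.5)/(50.4−30.5) + 301 = 199·3.9/19.9 + 301 ≈ 340.00 → 340.
AQIs: Ulaanbaatar=206, Jakarta=188, Pittsburgh=171, Lahore=340. Sum = 206 + 188 + 171 + 340 = 905.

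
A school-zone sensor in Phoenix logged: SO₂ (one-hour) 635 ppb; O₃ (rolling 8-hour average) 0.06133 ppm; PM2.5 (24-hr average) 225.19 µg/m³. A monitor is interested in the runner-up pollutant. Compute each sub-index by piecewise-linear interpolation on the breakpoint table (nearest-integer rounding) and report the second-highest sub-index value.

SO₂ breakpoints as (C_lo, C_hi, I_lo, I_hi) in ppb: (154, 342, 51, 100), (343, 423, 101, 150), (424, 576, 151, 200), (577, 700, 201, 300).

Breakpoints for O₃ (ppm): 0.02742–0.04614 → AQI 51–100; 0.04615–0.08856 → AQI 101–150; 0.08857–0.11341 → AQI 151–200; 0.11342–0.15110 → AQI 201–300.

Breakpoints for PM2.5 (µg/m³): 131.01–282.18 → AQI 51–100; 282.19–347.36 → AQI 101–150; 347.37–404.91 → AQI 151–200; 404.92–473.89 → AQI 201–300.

119

SO₂: 635 lies in 577–700, so I_lo=201, I_hi=300, C_lo=577, C_hi=700.
(300−201)/(700−577) × (635−577) + 201 = 99/123 × 58 + 201 ≈ 247.68 → 248.
O₃: 0.06133 lies in 0.04615–0.08856, so I_lo=101, I_hi=150, C_lo=0.04615, C_hi=0.08856.
(150−101)/(0.08856−0.04615) × (0.06133−0.04615) + 101 = 49/0.04241 × 0.01518 + 101 ≈ 118.54 → 119.
PM2.5: 225.19 lies in 131.01–282.18, so I_lo=51, I_hi=100, C_lo=131.01, C_hi=282.18.
(100−51)/(282.18−131.01) × (225.19−131.01) + 51 = 49/151.17 × 94.18 + 51 ≈ 81.53 → 82.
Sub-indices: SO₂→248, O₃→119, PM2.5→82. Ranked high→low: 248, 119, 82. Second-highest sub-index = 119.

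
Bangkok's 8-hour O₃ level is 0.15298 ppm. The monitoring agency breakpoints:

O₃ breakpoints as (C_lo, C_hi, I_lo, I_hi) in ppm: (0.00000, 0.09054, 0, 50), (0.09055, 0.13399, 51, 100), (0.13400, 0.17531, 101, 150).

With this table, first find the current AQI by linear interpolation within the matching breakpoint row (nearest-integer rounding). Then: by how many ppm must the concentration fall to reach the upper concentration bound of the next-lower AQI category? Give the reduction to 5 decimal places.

O₃: 0.15298 ∈ [0.13400, 0.17531] ↔ index [101, 150].
101 + (0.15298−0.13400)·(150−101)/(0.17531−0.13400) = 101 + 0.01898·49/0.04131 ≈ 123.51, so AQI = 124.
Current AQI 124 is in the Unhealthy for Sensitive Groups range (101–150). The next-lower category tops out at AQI 100, whose upper concentration bound is 0.13399 ppm.
Reduction needed = 0.15298 − 0.13399 = 0.01899 ppm.

0.01899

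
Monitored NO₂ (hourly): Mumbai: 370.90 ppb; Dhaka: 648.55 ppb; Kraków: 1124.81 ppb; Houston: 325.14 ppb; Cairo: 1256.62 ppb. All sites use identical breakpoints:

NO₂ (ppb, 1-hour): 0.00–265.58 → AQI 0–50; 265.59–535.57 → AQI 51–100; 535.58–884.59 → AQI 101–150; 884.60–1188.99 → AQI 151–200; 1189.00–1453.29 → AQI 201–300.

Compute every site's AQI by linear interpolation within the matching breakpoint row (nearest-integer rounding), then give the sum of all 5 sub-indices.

665

Mumbai: row 265.59–535.57 (AQI 51–100). (100−51)·(370.90−265.59)/(535.57−265.59) + 51 = 49·105.31/269.98 + 51 ≈ 70.11 → 70.
Dhaka: 648.55 lies in 535.58–884.59, so I_lo=101, I_hi=150, C_lo=535.58, C_hi=884.59.
(150−101)/(884.59−535.58) × (648.55−535.58) + 101 = 49/349.01 × 112.97 + 101 ≈ 116.86 → 117.
Kraków: 1124.81 ∈ [884.60, 1188.99] ↔ index [151, 200].
151 + (1124.81−884.60)·(200−151)/(1188.99−884.60) = 151 + 240.21·49/304.39 ≈ 189.67, so AQI = 190.
Houston: 325.14 ∈ [265.59, 535.57] ↔ index [51, 100].
51 + (325.14−265.59)·(100−51)/(535.57−265.59) = 51 + 59.55·49/269.98 ≈ 61.81, so AQI = 62.
Cairo: 1256.62 ∈ [1189.00, 1453.29] ↔ index [201, 300].
201 + (1256.62−1189.00)·(300−201)/(1453.29−1189.00) = 201 + 67.62·99/264.29 ≈ 226.33, so AQI = 226.
AQIs: Mumbai=70, Dhaka=117, Kraków=190, Houston=62, Cairo=226. Sum = 70 + 117 + 190 + 62 + 226 = 665.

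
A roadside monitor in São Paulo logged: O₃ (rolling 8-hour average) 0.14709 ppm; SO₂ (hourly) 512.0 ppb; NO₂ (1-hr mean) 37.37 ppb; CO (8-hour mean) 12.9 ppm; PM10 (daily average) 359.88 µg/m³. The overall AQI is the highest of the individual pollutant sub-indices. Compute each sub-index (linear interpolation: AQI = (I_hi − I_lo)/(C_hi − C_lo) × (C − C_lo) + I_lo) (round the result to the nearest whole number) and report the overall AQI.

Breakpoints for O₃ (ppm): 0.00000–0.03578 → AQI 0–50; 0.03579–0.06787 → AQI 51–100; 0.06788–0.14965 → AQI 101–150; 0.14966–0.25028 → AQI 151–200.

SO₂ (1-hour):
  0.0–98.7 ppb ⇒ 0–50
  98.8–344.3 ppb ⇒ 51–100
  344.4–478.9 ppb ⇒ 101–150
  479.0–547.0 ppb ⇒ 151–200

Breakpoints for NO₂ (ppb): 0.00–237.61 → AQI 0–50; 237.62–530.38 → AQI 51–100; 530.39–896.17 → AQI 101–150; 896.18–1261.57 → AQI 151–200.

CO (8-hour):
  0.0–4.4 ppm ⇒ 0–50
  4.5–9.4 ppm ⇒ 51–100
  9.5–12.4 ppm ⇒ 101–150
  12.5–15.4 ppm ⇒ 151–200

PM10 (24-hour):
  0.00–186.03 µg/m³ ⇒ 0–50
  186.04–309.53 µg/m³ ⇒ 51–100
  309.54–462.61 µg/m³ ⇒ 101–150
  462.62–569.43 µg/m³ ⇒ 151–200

O₃: 0.14709 ∈ [0.06788, 0.14965] ↔ index [101, 150].
101 + (0.14709−0.06788)·(150−101)/(0.14965−0.06788) = 101 + 0.07921·49/0.08177 ≈ 148.47, so AQI = 148.
SO₂ 512.0: bracket 479.0–547.0 → index 151–200; slope 49/68.0, offset 33.0.
AQI = 151 + 49/68.0·33.0 ≈ 174.78 ⇒ 175.
NO₂: 37.37 lies in 0.00–237.61, so I_lo=0, I_hi=50, C_lo=0.00, C_hi=237.61.
(50−0)/(237.61−0.00) × (37.37−0.00) + 0 = 50/237.61 × 37.37 + 0 ≈ 7.86 → 8.
CO 12.9: bracket 12.5–15.4 → index 151–200; slope 49/2.9, offset 0.4.
AQI = 151 + 49/2.9·0.4 ≈ 157.76 ⇒ 158.
PM10 359.88: bracket 309.54–462.61 → index 101–150; slope 49/153.07, offset 50.34.
AQI = 101 + 49/153.07·50.34 ≈ 117.11 ⇒ 117.
Sub-indices: O₃→148, SO₂→175, NO₂→8, CO→158, PM10→117. Overall AQI = max = 175; dominant pollutant is SO₂.

175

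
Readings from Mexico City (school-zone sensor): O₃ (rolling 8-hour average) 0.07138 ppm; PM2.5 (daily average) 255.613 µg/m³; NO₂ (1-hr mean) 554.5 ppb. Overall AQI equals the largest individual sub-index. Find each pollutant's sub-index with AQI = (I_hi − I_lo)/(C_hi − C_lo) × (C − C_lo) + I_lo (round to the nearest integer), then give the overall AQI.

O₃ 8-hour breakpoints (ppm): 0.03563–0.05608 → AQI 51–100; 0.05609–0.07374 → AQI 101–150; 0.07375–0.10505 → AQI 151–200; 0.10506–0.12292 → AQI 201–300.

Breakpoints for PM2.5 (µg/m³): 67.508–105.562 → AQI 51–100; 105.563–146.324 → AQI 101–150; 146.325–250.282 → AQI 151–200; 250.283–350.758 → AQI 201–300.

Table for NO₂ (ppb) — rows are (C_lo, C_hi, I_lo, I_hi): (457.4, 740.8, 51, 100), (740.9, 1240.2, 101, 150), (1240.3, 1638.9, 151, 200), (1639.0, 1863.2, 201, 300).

206

O₃ 0.07138: bracket 0.05609–0.07374 → index 101–150; slope 49/0.01765, offset 0.01529.
AQI = 101 + 49/0.01765·0.01529 ≈ 143.45 ⇒ 143.
PM2.5: 255.613 lies in 250.283–350.758, so I_lo=201, I_hi=300, C_lo=250.283, C_hi=350.758.
(300−201)/(350.758−250.283) × (255.613−250.283) + 201 = 99/100.475 × 5.330 + 201 ≈ 206.25 → 206.
NO₂: 554.5 ∈ [457.4, 740.8] ↔ index [51, 100].
51 + (554.5−457.4)·(100−51)/(740.8−457.4) = 51 + 97.1·49/283.4 ≈ 67.79, so AQI = 68.
Sub-indices: O₃→143, PM2.5→206, NO₂→68. Overall AQI = max = 206; dominant pollutant is PM2.5.
AQI 206: Very Unhealthy.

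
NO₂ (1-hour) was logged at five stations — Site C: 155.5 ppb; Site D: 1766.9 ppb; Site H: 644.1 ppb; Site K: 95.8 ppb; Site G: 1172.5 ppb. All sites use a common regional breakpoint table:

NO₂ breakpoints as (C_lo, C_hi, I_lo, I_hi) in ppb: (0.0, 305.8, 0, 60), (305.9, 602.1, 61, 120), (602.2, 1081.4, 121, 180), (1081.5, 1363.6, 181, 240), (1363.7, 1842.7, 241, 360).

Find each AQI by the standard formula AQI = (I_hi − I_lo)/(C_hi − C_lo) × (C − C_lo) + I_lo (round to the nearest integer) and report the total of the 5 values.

717

Site C: 155.5 ∈ [0.0, 305.8] ↔ index [0, 60].
0 + (155.5−0.0)·(60−0)/(305.8−0.0) = 0 + 155.5·60/305.8 ≈ 30.51, so AQI = 31.
Site D 1766.9: bracket 1363.7–1842.7 → index 241–360; slope 119/479.0, offset 403.2.
AQI = 241 + 119/479.0·403.2 ≈ 341.17 ⇒ 341.
Site H: 644.1 lies in 602.2–1081.4, so I_lo=121, I_hi=180, C_lo=602.2, C_hi=1081.4.
(180−121)/(1081.4−602.2) × (644.1−602.2) + 121 = 59/479.2 × 41.9 + 121 ≈ 126.16 → 126.
Site K 95.8: bracket 0.0–305.8 → index 0–60; slope 60/305.8, offset 95.8.
AQI = 0 + 60/305.8·95.8 ≈ 18.80 ⇒ 19.
Site G: 1172.5 ∈ [1081.5, 1363.6] ↔ index [181, 240].
181 + (1172.5−1081.5)·(240−181)/(1363.6−1081.5) = 181 + 91.0·59/282.1 ≈ 200.03, so AQI = 200.
AQIs: Site C=31, Site D=341, Site H=126, Site K=19, Site G=200. Sum = 31 + 341 + 126 + 19 + 200 = 717.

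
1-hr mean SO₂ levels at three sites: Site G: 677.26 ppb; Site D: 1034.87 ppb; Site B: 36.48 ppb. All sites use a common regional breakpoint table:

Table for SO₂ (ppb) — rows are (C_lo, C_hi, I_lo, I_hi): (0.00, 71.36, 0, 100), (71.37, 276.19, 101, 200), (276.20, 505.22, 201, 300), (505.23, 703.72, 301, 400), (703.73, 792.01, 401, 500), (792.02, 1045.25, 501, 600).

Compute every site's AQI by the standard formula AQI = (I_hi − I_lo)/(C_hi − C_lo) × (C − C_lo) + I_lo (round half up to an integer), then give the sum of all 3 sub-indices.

1034

Site G: row 505.23–703.72 (AQI 301–400). (400−301)·(677.26−505.23)/(703.72−505.23) + 301 = 99·172.03/198.49 + 301 ≈ 386.80 → 387.
Site D: 1034.87 lies in 792.02–1045.25, so I_lo=501, I_hi=600, C_lo=792.02, C_hi=1045.25.
(600−501)/(1045.25−792.02) × (1034.87−792.02) + 501 = 99/253.23 × 242.85 + 501 ≈ 595.94 → 596.
Site B 36.48: bracket 0.00–71.36 → index 0–100; slope 100/71.36, offset 36.48.
AQI = 0 + 100/71.36·36.48 ≈ 51.12 ⇒ 51.
AQIs: Site G=387, Site D=596, Site B=51. Sum = 387 + 596 + 51 = 1034.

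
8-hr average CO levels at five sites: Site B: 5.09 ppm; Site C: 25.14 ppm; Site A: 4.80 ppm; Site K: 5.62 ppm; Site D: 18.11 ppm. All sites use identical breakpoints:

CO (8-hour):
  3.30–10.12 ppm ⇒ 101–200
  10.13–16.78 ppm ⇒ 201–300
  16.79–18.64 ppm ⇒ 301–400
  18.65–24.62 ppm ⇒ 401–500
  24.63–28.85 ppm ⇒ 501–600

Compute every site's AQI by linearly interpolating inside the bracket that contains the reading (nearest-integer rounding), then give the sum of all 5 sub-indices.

Site B: 5.09 ∈ [3.30, 10.12] ↔ index [101, 200].
101 + (5.09−3.30)·(200−101)/(10.12−3.30) = 101 + 1.79·99/6.82 ≈ 126.98, so AQI = 127.
Site C: 25.14 ∈ [24.63, 28.85] ↔ index [501, 600].
501 + (25.14−24.63)·(600−501)/(28.85−24.63) = 501 + 0.51·99/4.22 ≈ 512.96, so AQI = 513.
Site A 4.80: bracket 3.30–10.12 → index 101–200; slope 99/6.82, offset 1.50.
AQI = 101 + 99/6.82·1.50 ≈ 122.77 ⇒ 123.
Site K: row 3.30–10.12 (AQI 101–200). (200−101)·(5.62−3.30)/(10.12−3.30) + 101 = 99·2.32/6.82 + 101 ≈ 134.68 → 135.
Site D: row 16.79–18.64 (AQI 301–400). (400−301)·(18.11−16.79)/(18.64−16.79) + 301 = 99·1.32/1.85 + 301 ≈ 371.64 → 372.
AQIs: Site B=127, Site C=513, Site A=123, Site K=135, Site D=372. Sum = 127 + 513 + 123 + 135 + 372 = 1270.

1270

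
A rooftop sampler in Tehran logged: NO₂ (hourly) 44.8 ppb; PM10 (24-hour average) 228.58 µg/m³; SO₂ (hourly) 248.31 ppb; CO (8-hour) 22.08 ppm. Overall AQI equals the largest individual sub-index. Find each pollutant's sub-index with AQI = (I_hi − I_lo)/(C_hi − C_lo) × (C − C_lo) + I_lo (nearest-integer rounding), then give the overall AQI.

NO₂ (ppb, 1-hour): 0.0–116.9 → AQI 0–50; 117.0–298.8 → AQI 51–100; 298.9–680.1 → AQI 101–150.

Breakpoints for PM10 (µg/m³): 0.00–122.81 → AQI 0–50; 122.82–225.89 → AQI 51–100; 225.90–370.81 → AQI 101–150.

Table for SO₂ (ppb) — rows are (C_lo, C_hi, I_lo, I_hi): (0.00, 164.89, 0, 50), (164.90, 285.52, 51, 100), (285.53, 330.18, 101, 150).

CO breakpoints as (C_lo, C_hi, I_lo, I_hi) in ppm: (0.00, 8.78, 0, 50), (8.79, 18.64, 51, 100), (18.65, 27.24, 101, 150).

121

NO₂: row 0.0–116.9 (AQI 0–50). (50−0)·(44.8−0.0)/(116.9−0.0) + 0 = 50·44.8/116.9 + 0 ≈ 19.16 → 19.
PM10 228.58: bracket 225.90–370.81 → index 101–150; slope 49/144.91, offset 2.68.
AQI = 101 + 49/144.91·2.68 ≈ 101.91 ⇒ 102.
SO₂ 248.31: bracket 164.90–285.52 → index 51–100; slope 49/120.62, offset 83.41.
AQI = 51 + 49/120.62·83.41 ≈ 84.88 ⇒ 85.
CO: 22.08 lies in 18.65–27.24, so I_lo=101, I_hi=150, C_lo=18.65, C_hi=27.24.
(150−101)/(27.24−18.65) × (22.08−18.65) + 101 = 49/8.59 × 3.43 + 101 ≈ 120.57 → 121.
Sub-indices: NO₂→19, PM10→102, SO₂→85, CO→121. Overall AQI = max = 121; dominant pollutant is CO.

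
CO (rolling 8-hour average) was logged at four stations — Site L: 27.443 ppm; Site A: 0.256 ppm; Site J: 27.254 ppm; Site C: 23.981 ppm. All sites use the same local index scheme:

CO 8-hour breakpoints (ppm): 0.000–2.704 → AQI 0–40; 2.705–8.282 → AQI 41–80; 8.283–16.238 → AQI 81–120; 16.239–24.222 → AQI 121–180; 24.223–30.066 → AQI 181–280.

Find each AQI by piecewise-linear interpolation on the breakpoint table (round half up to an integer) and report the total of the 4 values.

650

Site L: row 24.223–30.066 (AQI 181–280). (280−181)·(27.443−24.223)/(30.066−24.223) + 181 = 99·3.220/5.843 + 181 ≈ 235.56 → 236.
Site A: 0.256 ∈ [0.000, 2.704] ↔ index [0, 40].
0 + (0.256−0.000)·(40−0)/(2.704−0.000) = 0 + 0.256·40/2.704 ≈ 3.79, so AQI = 4.
Site J: row 24.223–30.066 (AQI 181–280). (280−181)·(27.254−24.223)/(30.066−24.223) + 181 = 99·3.031/5.843 + 181 ≈ 232.36 → 232.
Site C: 23.981 lies in 16.239–24.222, so I_lo=121, I_hi=180, C_lo=16.239, C_hi=24.222.
(180−121)/(24.222−16.239) × (23.981−16.239) + 121 = 59/7.983 × 7.742 + 121 ≈ 178.22 → 178.
AQIs: Site L=236, Site A=4, Site J=232, Site C=178. Sum = 236 + 4 + 232 + 178 = 650.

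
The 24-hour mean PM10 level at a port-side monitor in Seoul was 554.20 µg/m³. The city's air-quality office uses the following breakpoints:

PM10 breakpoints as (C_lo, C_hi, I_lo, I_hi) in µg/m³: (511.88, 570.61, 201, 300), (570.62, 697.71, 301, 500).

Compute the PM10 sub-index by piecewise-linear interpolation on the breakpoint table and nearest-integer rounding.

PM10: 554.20 ∈ [511.88, 570.61] ↔ index [201, 300].
201 + (554.20−511.88)·(300−201)/(570.61−511.88) = 201 + 42.32·99/58.73 ≈ 272.34, so AQI = 272.

272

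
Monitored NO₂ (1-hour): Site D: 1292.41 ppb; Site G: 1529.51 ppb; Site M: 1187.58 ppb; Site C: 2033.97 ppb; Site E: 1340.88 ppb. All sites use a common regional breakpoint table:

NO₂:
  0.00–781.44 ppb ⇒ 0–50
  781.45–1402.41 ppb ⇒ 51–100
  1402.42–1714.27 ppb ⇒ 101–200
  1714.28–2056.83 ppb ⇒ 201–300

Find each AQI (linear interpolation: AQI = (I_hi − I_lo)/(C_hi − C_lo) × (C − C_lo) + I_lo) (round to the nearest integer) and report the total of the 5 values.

Site D 1292.41: bracket 781.45–1402.41 → index 51–100; slope 49/620.96, offset 510.96.
AQI = 51 + 49/620.96·510.96 ≈ 91.32 ⇒ 91.
Site G: 1529.51 lies in 1402.42–1714.27, so I_lo=101, I_hi=200, C_lo=1402.42, C_hi=1714.27.
(200−101)/(1714.27−1402.42) × (1529.51−1402.42) + 101 = 99/311.85 × 127.09 + 101 ≈ 141.35 → 141.
Site M: row 781.45–1402.41 (AQI 51–100). (100−51)·(1187.58−781.45)/(1402.41−781.45) + 51 = 49·406.13/620.96 + 51 ≈ 83.05 → 83.
Site C: 2033.97 ∈ [1714.28, 2056.83] ↔ index [201, 300].
201 + (2033.97−1714.28)·(300−201)/(2056.83−1714.28) = 201 + 319.69·99/342.55 ≈ 293.39, so AQI = 293.
Site E: 1340.88 ∈ [781.45, 1402.41] ↔ index [51, 100].
51 + (1340.88−781.45)·(100−51)/(1402.41−781.45) = 51 + 559.43·49/620.96 ≈ 95.14, so AQI = 95.
AQIs: Site D=91, Site G=141, Site M=83, Site C=293, Site E=95. Sum = 91 + 141 + 83 + 293 + 95 = 703.

703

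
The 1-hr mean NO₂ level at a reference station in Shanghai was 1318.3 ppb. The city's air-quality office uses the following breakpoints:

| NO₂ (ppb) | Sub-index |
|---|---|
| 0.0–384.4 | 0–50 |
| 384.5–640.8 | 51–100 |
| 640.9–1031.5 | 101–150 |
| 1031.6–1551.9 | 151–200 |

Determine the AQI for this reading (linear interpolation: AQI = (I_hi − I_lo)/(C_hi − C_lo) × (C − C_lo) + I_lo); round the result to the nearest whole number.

178

NO₂ 1318.3: bracket 1031.6–1551.9 → index 151–200; slope 49/520.3, offset 286.7.
AQI = 151 + 49/520.3·286.7 ≈ 178.00 ⇒ 178.
AQI 178 falls in the Unhealthy category.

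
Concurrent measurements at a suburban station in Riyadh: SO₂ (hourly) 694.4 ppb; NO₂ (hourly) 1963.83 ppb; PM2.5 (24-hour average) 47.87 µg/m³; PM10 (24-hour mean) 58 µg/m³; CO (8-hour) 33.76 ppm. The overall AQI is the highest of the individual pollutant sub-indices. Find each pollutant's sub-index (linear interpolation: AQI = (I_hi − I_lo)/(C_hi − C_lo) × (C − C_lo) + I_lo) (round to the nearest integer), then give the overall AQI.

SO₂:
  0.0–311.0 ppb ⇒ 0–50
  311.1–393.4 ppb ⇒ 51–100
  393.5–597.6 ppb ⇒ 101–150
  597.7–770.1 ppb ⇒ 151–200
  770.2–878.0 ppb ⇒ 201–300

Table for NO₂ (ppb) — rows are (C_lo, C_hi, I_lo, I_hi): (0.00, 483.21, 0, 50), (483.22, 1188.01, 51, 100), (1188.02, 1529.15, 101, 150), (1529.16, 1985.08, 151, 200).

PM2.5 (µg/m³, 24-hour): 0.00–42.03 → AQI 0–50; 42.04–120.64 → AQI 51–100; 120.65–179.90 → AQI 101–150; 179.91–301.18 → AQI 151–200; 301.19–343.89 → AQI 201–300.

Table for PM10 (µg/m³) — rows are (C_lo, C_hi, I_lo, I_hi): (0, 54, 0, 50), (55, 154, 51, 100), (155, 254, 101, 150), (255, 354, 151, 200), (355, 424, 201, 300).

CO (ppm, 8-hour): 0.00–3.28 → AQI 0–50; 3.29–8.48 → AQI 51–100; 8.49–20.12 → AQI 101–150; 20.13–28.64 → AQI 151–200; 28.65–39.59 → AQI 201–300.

SO₂ 694.4: bracket 597.7–770.1 → index 151–200; slope 49/172.4, offset 96.7.
AQI = 151 + 49/172.4·96.7 ≈ 178.48 ⇒ 178.
NO₂: 1963.83 ∈ [1529.16, 1985.08] ↔ index [151, 200].
151 + (1963.83−1529.16)·(200−151)/(1985.08−1529.16) = 151 + 434.67·49/455.92 ≈ 197.72, so AQI = 198.
PM2.5: 47.87 ∈ [42.04, 120.64] ↔ index [51, 100].
51 + (47.87−42.04)·(100−51)/(120.64−42.04) = 51 + 5.83·49/78.60 ≈ 54.63, so AQI = 55.
PM10: 58 lies in 55–154, so I_lo=51, I_hi=100, C_lo=55, C_hi=154.
(100−51)/(154−55) × (58−55) + 51 = 49/99 × 3 + 51 ≈ 52.48 → 52.
CO 33.76: bracket 28.65–39.59 → index 201–300; slope 99/10.94, offset 5.11.
AQI = 201 + 99/10.94·5.11 ≈ 247.24 ⇒ 247.
Sub-indices: SO₂→178, NO₂→198, PM2.5→55, PM10→52, CO→247. Overall AQI = max = 247; dominant pollutant is CO.

247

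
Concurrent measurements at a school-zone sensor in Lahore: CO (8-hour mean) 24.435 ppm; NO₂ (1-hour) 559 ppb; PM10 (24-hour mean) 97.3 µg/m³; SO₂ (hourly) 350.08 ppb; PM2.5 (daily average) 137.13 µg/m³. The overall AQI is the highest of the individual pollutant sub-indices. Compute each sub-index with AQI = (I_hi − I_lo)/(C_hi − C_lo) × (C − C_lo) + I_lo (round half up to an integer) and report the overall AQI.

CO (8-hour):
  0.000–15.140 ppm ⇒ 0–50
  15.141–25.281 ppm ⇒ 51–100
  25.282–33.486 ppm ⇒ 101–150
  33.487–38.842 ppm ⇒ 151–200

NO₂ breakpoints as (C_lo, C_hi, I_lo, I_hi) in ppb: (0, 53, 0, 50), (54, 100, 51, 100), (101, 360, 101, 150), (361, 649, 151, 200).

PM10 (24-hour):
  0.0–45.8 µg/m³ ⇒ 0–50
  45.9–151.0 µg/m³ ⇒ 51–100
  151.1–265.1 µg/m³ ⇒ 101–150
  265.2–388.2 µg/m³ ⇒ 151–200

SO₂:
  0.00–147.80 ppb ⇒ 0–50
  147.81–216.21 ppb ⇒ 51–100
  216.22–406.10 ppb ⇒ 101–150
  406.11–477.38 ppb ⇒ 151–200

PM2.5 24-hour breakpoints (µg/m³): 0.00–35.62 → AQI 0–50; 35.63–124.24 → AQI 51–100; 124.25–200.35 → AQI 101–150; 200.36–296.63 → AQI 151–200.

185

CO: 24.435 lies in 15.141–25.281, so I_lo=51, I_hi=100, C_lo=15.141, C_hi=25.281.
(100−51)/(25.281−15.141) × (24.435−15.141) + 51 = 49/10.140 × 9.294 + 51 ≈ 95.91 → 96.
NO₂: 559 lies in 361–649, so I_lo=151, I_hi=200, C_lo=361, C_hi=649.
(200−151)/(649−361) × (559−361) + 151 = 49/288 × 198 + 151 ≈ 184.69 → 185.
PM10: row 45.9–151.0 (AQI 51–100). (100−51)·(97.3−45.9)/(151.0−45.9) + 51 = 49·51.4/105.1 + 51 ≈ 74.96 → 75.
SO₂ 350.08: bracket 216.22–406.10 → index 101–150; slope 49/189.88, offset 133.86.
AQI = 101 + 49/189.88·133.86 ≈ 135.54 ⇒ 136.
PM2.5: 137.13 ∈ [124.25, 200.35] ↔ index [101, 150].
101 + (137.13−124.25)·(150−101)/(200.35−124.25) = 101 + 12.88·49/76.10 ≈ 109.29, so AQI = 109.
Sub-indices: CO→96, NO₂→185, PM10→75, SO₂→136, PM2.5→109. Overall AQI = max = 185; dominant pollutant is NO₂.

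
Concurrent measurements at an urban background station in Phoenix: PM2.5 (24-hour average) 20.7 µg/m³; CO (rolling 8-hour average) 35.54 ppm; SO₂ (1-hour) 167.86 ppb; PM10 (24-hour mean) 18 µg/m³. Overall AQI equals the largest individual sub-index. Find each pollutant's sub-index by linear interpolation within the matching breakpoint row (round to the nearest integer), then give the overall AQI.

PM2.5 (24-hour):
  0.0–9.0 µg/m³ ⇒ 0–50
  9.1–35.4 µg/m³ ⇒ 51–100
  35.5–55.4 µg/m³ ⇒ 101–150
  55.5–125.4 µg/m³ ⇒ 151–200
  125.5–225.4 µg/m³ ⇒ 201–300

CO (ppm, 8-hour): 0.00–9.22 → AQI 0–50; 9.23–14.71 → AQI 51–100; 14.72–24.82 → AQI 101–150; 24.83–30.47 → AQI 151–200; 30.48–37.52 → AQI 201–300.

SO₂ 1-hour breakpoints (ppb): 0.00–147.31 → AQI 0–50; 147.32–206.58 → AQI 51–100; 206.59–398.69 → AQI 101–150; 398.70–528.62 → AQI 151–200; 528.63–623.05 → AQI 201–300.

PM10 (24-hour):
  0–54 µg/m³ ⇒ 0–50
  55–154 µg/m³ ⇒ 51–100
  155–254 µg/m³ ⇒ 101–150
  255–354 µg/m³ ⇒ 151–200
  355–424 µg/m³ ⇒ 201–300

272

PM2.5: 20.7 ∈ [9.1, 35.4] ↔ index [51, 100].
51 + (20.7−9.1)·(100−51)/(35.4−9.1) = 51 + 11.6·49/26.3 ≈ 72.61, so AQI = 73.
CO: row 30.48–37.52 (AQI 201–300). (300−201)·(35.54−30.48)/(37.52−30.48) + 201 = 99·5.06/7.04 + 201 ≈ 272.16 → 272.
SO₂: 167.86 ∈ [147.32, 206.58] ↔ index [51, 100].
51 + (167.86−147.32)·(100−51)/(206.58−147.32) = 51 + 20.54·49/59.26 ≈ 67.98, so AQI = 68.
PM10 18: bracket 0–54 → index 0–50; slope 50/54, offset 18.
AQI = 0 + 50/54·18 ≈ 16.67 ⇒ 17.
Sub-indices: PM2.5→73, CO→272, SO₂→68, PM10→17. Overall AQI = max = 272; dominant pollutant is CO.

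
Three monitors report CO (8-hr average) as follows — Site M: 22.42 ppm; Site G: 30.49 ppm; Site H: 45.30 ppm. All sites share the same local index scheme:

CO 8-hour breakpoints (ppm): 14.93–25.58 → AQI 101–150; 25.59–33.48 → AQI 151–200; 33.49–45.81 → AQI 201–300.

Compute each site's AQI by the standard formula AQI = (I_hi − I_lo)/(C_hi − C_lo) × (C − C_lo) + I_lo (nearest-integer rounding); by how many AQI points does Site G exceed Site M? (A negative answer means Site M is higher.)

Site M: row 14.93–25.58 (AQI 101–150). (150−101)·(22.42−14.93)/(25.58−14.93) + 101 = 49·7.49/10.65 + 101 ≈ 135.46 → 135.
Site G 30.49: bracket 25.59–33.48 → index 151–200; slope 49/7.89, offset 4.90.
AQI = 151 + 49/7.89·4.90 ≈ 181.43 ⇒ 181.
Site H 45.30: bracket 33.49–45.81 → index 201–300; slope 99/12.32, offset 11.81.
AQI = 201 + 99/12.32·11.81 ≈ 295.90 ⇒ 296.
AQIs: Site M=135, Site G=181, Site H=296. Site G (181) − Site M (135) = 46.

46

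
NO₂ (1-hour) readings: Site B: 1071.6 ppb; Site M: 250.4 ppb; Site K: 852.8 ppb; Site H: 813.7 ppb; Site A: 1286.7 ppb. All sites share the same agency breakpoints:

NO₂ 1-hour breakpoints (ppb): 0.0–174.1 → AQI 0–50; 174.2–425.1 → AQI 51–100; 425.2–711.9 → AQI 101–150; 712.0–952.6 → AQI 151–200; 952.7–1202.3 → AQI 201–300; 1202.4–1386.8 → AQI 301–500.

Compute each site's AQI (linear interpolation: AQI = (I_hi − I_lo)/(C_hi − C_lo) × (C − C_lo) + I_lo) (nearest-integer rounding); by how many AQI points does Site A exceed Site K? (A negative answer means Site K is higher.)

212

Site B 1071.6: bracket 952.7–1202.3 → index 201–300; slope 99/249.6, offset 118.9.
AQI = 201 + 99/249.6·118.9 ≈ 248.16 ⇒ 248.
Site M: 250.4 lies in 174.2–425.1, so I_lo=51, I_hi=100, C_lo=174.2, C_hi=425.1.
(100−51)/(425.1−174.2) × (250.4−174.2) + 51 = 49/250.9 × 76.2 + 51 ≈ 65.88 → 66.
Site K: row 712.0–952.6 (AQI 151–200). (200−151)·(852.8−712.0)/(952.6−712.0) + 151 = 49·140.8/240.6 + 151 ≈ 179.67 → 180.
Site H: 813.7 lies in 712.0–952.6, so I_lo=151, I_hi=200, C_lo=712.0, C_hi=952.6.
(200−151)/(952.6−712.0) × (813.7−712.0) + 151 = 49/240.6 × 101.7 + 151 ≈ 171.71 → 172.
Site A 1286.7: bracket 1202.4–1386.8 → index 301–500; slope 199/184.4, offset 84.3.
AQI = 301 + 199/184.4·84.3 ≈ 391.97 ⇒ 392.
AQIs: Site B=248, Site M=66, Site K=180, Site H=172, Site A=392. Site A (392) − Site K (180) = 212.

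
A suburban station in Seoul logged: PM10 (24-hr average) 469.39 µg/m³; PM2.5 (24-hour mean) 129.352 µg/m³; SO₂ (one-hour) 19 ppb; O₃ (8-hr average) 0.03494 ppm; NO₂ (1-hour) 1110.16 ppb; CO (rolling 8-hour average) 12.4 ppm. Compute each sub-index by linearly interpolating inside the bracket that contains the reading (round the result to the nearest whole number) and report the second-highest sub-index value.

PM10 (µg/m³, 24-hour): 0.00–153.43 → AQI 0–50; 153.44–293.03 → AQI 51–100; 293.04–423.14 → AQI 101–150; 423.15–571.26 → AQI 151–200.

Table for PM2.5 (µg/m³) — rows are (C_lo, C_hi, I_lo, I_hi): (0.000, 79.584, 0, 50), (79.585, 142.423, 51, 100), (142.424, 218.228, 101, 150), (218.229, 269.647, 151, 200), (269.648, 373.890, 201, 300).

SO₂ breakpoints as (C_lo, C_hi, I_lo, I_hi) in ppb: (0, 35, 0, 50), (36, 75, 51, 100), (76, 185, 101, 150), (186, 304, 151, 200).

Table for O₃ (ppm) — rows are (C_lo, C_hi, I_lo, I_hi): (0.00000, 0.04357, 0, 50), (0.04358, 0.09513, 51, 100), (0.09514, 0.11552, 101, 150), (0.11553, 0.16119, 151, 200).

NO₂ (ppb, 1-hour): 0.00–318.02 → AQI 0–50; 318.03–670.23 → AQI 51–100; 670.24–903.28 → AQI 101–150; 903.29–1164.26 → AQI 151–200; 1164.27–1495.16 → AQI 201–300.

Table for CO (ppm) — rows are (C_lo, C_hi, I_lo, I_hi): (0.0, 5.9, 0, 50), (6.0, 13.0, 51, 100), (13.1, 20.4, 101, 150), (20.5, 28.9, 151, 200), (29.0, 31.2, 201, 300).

166

PM10: 469.39 lies in 423.15–571.26, so I_lo=151, I_hi=200, C_lo=423.15, C_hi=571.26.
(200−151)/(571.26−423.15) × (469.39−423.15) + 151 = 49/148.11 × 46.24 + 151 ≈ 166.30 → 166.
PM2.5: 129.352 ∈ [79.585, 142.423] ↔ index [51, 100].
51 + (129.352−79.585)·(100−51)/(142.423−79.585) = 51 + 49.767·49/62.838 ≈ 89.81, so AQI = 90.
SO₂ 19: bracket 0–35 → index 0–50; slope 50/35, offset 19.
AQI = 0 + 50/35·19 ≈ 27.14 ⇒ 27.
O₃: row 0.00000–0.04357 (AQI 0–50). (50−0)·(0.03494−0.00000)/(0.04357−0.00000) + 0 = 50·0.03494/0.04357 + 0 ≈ 40.10 → 40.
NO₂: row 903.29–1164.26 (AQI 151–200). (200−151)·(1110.16−903.29)/(1164.26−903.29) + 151 = 49·206.87/260.97 + 151 ≈ 189.84 → 190.
CO: row 6.0–13.0 (AQI 51–100). (100−51)·(12.4−6.0)/(13.0−6.0) + 51 = 49·6.4/7.0 + 51 ≈ 95.80 → 96.
Sub-indices: PM10→166, PM2.5→90, SO₂→27, O₃→40, NO₂→190, CO→96. Ranked high→low: 190, 166, 96, 90, 40, 27. Second-highest sub-index = 166.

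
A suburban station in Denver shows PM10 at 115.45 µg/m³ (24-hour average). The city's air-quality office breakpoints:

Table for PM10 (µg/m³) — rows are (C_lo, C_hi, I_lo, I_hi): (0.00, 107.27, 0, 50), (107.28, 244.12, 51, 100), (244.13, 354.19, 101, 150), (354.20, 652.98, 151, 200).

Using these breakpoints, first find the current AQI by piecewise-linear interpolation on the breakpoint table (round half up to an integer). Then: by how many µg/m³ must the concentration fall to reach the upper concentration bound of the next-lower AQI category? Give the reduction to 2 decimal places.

PM10 115.45: bracket 107.28–244.12 → index 51–100; slope 49/136.84, offset 8.17.
AQI = 51 + 49/136.84·8.17 ≈ 53.93 ⇒ 54.
Current AQI 54 is in the Moderate range (51–100). The next-lower category tops out at AQI 50, whose upper concentration bound is 107.27 µg/m³.
Reduction needed = 115.45 − 107.27 = 8.18 µg/m³.

8.18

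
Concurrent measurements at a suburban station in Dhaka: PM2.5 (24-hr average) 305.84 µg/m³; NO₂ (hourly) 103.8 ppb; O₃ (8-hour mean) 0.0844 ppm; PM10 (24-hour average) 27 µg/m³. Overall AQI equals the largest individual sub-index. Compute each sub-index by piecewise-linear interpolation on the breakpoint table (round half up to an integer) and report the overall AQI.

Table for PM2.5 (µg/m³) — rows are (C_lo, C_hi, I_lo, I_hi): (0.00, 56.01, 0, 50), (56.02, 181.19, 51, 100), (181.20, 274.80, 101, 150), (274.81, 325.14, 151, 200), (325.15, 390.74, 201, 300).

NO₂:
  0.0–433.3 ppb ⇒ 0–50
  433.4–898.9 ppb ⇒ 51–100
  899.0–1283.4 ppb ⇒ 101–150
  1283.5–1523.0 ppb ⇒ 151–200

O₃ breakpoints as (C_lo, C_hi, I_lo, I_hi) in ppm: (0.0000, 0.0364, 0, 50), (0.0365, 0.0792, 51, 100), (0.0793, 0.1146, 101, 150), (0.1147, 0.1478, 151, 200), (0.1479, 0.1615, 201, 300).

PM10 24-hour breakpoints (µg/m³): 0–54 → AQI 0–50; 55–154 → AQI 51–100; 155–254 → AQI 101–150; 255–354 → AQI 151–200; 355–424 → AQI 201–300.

PM2.5 305.84: bracket 274.81–325.14 → index 151–200; slope 49/50.33, offset 31.03.
AQI = 151 + 49/50.33·31.03 ≈ 181.21 ⇒ 181.
NO₂ 103.8: bracket 0.0–433.3 → index 0–50; slope 50/433.3, offset 103.8.
AQI = 0 + 50/433.3·103.8 ≈ 11.98 ⇒ 12.
O₃: 0.0844 lies in 0.0793–0.1146, so I_lo=101, I_hi=150, C_lo=0.0793, C_hi=0.1146.
(150−101)/(0.1146−0.0793) × (0.0844−0.0793) + 101 = 49/0.0353 × 0.0051 + 101 ≈ 108.08 → 108.
PM10: 27 lies in 0–54, so I_lo=0, I_hi=50, C_lo=0, C_hi=54.
(50−0)/(54−0) × (27−0) + 0 = 50/54 × 27 + 0 ≈ 25.00 → 25.
Sub-indices: PM2.5→181, NO₂→12, O₃→108, PM10→25. Overall AQI = max = 181; dominant pollutant is PM2.5.

181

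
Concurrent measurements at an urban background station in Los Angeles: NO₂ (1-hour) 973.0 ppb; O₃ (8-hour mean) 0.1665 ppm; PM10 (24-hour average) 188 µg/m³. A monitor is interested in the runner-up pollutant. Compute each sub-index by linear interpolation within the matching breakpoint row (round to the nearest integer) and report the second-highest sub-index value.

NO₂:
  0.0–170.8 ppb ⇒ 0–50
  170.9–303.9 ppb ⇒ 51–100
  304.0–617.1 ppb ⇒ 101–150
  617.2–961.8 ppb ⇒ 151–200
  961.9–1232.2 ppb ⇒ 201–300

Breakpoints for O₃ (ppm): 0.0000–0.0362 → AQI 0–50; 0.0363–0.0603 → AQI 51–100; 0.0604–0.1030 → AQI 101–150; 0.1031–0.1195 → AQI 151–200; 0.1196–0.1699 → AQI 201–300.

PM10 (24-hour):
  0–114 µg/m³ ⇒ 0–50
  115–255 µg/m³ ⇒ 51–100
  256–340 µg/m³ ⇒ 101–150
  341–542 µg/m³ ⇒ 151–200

205

NO₂ 973.0: bracket 961.9–1232.2 → index 201–300; slope 99/270.3, offset 11.1.
AQI = 201 + 99/270.3·11.1 ≈ 205.07 ⇒ 205.
O₃ 0.1665: bracket 0.1196–0.1699 → index 201–300; slope 99/0.0503, offset 0.0469.
AQI = 201 + 99/0.0503·0.0469 ≈ 293.31 ⇒ 293.
PM10: 188 lies in 115–255, so I_lo=51, I_hi=100, C_lo=115, C_hi=255.
(100−51)/(255−115) × (188−115) + 51 = 49/140 × 73 + 51 ≈ 76.55 → 77.
Sub-indices: NO₂→205, O₃→293, PM10→77. Ranked high→low: 293, 205, 77. Second-highest sub-index = 205.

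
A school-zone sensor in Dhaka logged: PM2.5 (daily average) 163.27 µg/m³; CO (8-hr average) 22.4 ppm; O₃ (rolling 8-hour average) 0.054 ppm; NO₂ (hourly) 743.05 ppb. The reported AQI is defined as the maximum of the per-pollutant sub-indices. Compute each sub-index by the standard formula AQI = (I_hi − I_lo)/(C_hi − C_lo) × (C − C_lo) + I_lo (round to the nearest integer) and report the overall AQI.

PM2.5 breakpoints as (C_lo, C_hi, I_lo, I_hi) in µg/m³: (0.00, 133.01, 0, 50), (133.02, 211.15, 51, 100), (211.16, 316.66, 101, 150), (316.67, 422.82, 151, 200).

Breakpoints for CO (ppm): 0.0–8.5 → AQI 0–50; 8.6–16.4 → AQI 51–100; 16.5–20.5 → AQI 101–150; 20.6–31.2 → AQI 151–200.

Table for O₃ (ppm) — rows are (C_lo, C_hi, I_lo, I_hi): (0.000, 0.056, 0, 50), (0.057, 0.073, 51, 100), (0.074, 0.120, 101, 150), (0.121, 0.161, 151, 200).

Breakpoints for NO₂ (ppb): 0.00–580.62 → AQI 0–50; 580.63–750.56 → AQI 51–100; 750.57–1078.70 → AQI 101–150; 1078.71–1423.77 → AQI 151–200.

PM2.5 163.27: bracket 133.02–211.15 → index 51–100; slope 49/78.13, offset 30.25.
AQI = 51 + 49/78.13·30.25 ≈ 69.97 ⇒ 70.
CO: row 20.6–31.2 (AQI 151–200). (200−151)·(22.4−20.6)/(31.2−20.6) + 151 = 49·1.8/10.6 + 151 ≈ 159.32 → 159.
O₃: 0.054 lies in 0.000–0.056, so I_lo=0, I_hi=50, C_lo=0.000, C_hi=0.056.
(50−0)/(0.056−0.000) × (0.054−0.000) + 0 = 50/0.056 × 0.054 + 0 ≈ 48.21 → 48.
NO₂ 743.05: bracket 580.63–750.56 → index 51–100; slope 49/169.93, offset 162.42.
AQI = 51 + 49/169.93·162.42 ≈ 97.83 ⇒ 98.
Sub-indices: PM2.5→70, CO→159, O₃→48, NO₂→98. Overall AQI = max = 159; dominant pollutant is CO.

159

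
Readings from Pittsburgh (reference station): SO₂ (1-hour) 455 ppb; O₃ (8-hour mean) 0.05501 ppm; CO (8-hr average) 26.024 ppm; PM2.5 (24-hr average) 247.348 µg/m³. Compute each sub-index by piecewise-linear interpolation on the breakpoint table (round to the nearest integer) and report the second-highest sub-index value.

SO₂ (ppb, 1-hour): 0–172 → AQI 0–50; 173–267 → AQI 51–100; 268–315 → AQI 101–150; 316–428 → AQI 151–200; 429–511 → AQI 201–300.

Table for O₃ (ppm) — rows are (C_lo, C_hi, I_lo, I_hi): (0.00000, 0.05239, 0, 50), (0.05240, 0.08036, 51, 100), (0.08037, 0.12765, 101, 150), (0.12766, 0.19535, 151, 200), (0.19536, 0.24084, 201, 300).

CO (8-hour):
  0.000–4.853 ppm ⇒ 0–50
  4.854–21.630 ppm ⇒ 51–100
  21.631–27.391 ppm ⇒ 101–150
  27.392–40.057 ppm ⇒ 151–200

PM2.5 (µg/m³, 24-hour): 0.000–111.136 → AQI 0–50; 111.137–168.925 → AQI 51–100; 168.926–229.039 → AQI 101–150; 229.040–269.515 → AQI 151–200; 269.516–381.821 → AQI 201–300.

SO₂: 455 ∈ [429, 511] ↔ index [201, 300].
201 + (455−429)·(300−201)/(511−429) = 201 + 26·99/82 ≈ 232.39, so AQI = 232.
O₃ 0.05501: bracket 0.05240–0.08036 → index 51–100; slope 49/0.02796, offset 0.00261.
AQI = 51 + 49/0.02796·0.00261 ≈ 55.57 ⇒ 56.
CO: row 21.631–27.391 (AQI 101–150). (150−101)·(26.024−21.631)/(27.391−21.631) + 101 = 49·4.393/5.760 + 101 ≈ 138.37 → 138.
PM2.5: 247.348 ∈ [229.040, 269.515] ↔ index [151, 200].
151 + (247.348−229.040)·(200−151)/(269.515−229.040) = 151 + 18.308·49/40.475 ≈ 173.16, so AQI = 173.
Sub-indices: SO₂→232, O₃→56, CO→138, PM2.5→173. Ranked high→low: 232, 173, 138, 56. Second-highest sub-index = 173.

173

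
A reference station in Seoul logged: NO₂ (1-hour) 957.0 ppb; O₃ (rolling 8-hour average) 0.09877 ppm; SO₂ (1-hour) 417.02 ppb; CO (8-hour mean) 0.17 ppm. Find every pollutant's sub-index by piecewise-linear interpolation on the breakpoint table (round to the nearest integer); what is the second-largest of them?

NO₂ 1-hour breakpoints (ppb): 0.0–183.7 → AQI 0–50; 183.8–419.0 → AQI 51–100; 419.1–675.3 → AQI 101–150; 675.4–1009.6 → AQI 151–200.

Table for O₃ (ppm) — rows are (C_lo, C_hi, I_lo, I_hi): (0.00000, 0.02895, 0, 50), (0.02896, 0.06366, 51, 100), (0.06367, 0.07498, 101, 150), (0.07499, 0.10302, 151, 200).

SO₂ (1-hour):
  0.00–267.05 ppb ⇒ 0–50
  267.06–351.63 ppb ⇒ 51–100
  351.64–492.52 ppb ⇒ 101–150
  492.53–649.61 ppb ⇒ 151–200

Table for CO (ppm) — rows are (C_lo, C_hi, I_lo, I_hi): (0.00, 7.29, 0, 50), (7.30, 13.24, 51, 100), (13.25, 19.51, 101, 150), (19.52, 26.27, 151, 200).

NO₂: 957.0 lies in 675.4–1009.6, so I_lo=151, I_hi=200, C_lo=675.4, C_hi=1009.6.
(200−151)/(1009.6−675.4) × (957.0−675.4) + 151 = 49/334.2 × 281.6 + 151 ≈ 192.29 → 192.
O₃: 0.09877 lies in 0.07499–0.10302, so I_lo=151, I_hi=200, C_lo=0.07499, C_hi=0.10302.
(200−151)/(0.10302−0.07499) × (0.09877−0.07499) + 151 = 49/0.02803 × 0.02378 + 151 ≈ 192.57 → 193.
SO₂: 417.02 ∈ [351.64, 492.52] ↔ index [101, 150].
101 + (417.02−351.64)·(150−101)/(492.52−351.64) = 101 + 65.38·49/140.88 ≈ 123.74, so AQI = 124.
CO 0.17: bracket 0.00–7.29 → index 0–50; slope 50/7.29, offset 0.17.
AQI = 0 + 50/7.29·0.17 ≈ 1.17 ⇒ 1.
Sub-indices: NO₂→192, O₃→193, SO₂→124, CO→1. Ranked high→low: 193, 192, 124, 1. Second-highest sub-index = 192.

192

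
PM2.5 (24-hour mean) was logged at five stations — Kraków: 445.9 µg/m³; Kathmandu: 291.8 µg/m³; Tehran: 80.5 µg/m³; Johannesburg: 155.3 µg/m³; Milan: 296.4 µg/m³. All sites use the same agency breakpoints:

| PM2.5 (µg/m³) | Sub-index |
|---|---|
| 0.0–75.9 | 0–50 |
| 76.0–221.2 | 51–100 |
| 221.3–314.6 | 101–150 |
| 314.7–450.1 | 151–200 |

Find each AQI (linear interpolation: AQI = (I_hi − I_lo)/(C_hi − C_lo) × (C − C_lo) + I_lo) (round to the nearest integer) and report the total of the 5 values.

Kraków: 445.9 lies in 314.7–450.1, so I_lo=151, I_hi=200, C_lo=314.7, C_hi=450.1.
(200−151)/(450.1−314.7) × (445.9−314.7) + 151 = 49/135.4 × 131.2 + 151 ≈ 198.48 → 198.
Kathmandu: 291.8 ∈ [221.3, 314.6] ↔ index [101, 150].
101 + (291.8−221.3)·(150−101)/(314.6−221.3) = 101 + 70.5·49/93.3 ≈ 138.03, so AQI = 138.
Tehran: 80.5 lies in 76.0–221.2, so I_lo=51, I_hi=100, C_lo=76.0, C_hi=221.2.
(100−51)/(221.2−76.0) × (80.5−76.0) + 51 = 49/145.2 × 4.5 + 51 ≈ 52.52 → 53.
Johannesburg: 155.3 lies in 76.0–221.2, so I_lo=51, I_hi=100, C_lo=76.0, C_hi=221.2.
(100−51)/(221.2−76.0) × (155.3−76.0) + 51 = 49/145.2 × 79.3 + 51 ≈ 77.76 → 78.
Milan: row 221.3–314.6 (AQI 101–150). (150−101)·(296.4−221.3)/(314.6−221.3) + 101 = 49·75.1/93.3 + 101 ≈ 140.44 → 140.
AQIs: Kraków=198, Kathmandu=138, Tehran=53, Johannesburg=78, Milan=140. Sum = 198 + 138 + 53 + 78 + 140 = 607.

607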